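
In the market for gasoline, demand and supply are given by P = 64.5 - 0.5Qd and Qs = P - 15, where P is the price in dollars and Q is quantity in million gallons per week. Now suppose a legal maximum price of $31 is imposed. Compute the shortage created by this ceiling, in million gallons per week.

Rearranging demand gives Qd = 129 - 2P. Without the control the market clears where 129 - 2P = P - 15, i.e. P* = 48 and Q* = 33.
Since 31 < 48, the ceiling is binding.
At P = 31: Qd = 129 - 2·31 = 67 and Qs = 31 - 15 = 16.
Shortage = Qd - Qs = 67 - 16 = 51.

51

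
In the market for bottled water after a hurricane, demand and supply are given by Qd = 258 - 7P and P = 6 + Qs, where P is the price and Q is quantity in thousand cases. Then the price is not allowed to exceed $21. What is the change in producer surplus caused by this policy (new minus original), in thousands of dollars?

-252

Rearranging supply gives Qs = P - 6. In a free market, 258 - 7P = P - 6 gives the equilibrium P* = 33, Q* = 27.
Because the ceiling (21) lies below the market-clearing price, it is binding.
At P = 21: Qd = 258 - 7·21 = 111 and Qs = 21 - 6 = 15.
Producer surplus without the control is ½ · (33 - 6) · 27 = 364.5.
With the ceiling, producers sell 15 units at 21, so PS = ½ · (21 - 6) · 15 = 112.5.
Change in producer surplus = 112.5 - 364.5 = -252.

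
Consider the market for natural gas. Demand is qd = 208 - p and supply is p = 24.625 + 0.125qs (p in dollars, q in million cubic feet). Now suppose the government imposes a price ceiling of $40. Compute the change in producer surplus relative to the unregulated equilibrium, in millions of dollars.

Rearranging supply gives qs = 8p - 197. Without the control the market clears where 208 - p = 8p - 197, i.e. p* = 45 and q* = 163.
The ceiling of 40 is below the equilibrium price 45, so it binds.
At p = 40: qd = 208 - 40 = 168 and qs = 8·40 - 197 = 123.
Producer surplus without the control is ½ · (45 - 24.625) · 163 = 1660.5625.
With the ceiling, producers sell 123 units at 40, so PS = ½ · (40 - 24.625) · 123 = 945.5625.
Change in producer surplus = 945.5625 - 1660.5625 = -715.

-715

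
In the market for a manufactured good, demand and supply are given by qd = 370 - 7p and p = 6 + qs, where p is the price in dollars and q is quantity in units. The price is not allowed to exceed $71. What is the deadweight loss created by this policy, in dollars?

Rearranging supply gives qs = p - 6. Setting quantity demanded equal to quantity supplied, 370 - 7p = p - 6, gives p* = 47 and q* = 41.
Since 71 is above p* = 47, the ceiling does not bind and the free-market outcome prevails.
Since the control does not bind, no trades are prevented and deadweight loss is zero.

0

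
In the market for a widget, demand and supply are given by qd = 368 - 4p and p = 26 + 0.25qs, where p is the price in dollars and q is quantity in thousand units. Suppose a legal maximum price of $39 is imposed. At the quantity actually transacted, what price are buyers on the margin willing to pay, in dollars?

79

Rearranging supply gives qs = 4p - 104. In a free market, 368 - 4p = 4p - 104 gives the equilibrium p* = 59, q* = 132.
Since 39 < 59, the ceiling is binding.
At p = 39: qd = 368 - 4·39 = 212 and qs = 4·39 - 104 = 52.
Only 52 units reach the market. On the demand curve, the marginal buyer's willingness to pay at q = 52 is (368 - 52)/4 = 79.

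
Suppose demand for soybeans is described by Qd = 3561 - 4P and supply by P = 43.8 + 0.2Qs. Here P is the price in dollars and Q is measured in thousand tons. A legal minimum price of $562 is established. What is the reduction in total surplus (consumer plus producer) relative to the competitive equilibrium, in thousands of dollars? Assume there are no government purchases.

72590.4

Rearranging supply gives Qs = 5P - 219. Without the control the market clears where 3561 - 4P = 5P - 219, i.e. P* = 420 and Q* = 1881.
Since 562 > 420, the floor is binding.
At P = 562: Qd = 3561 - 4·562 = 1313 and Qs = 5·562 - 219 = 2591.
Quantity traded falls to 1313. At Q = 1313 the demand price is (3561 - 1313)/4 = 562 and the supply price is (219 + 1313)/5 = 306.4.
Deadweight loss = ½ · (562 - 306.4) · (1881 - 1313) = ½ · 255.6 · 568 = 72590.4.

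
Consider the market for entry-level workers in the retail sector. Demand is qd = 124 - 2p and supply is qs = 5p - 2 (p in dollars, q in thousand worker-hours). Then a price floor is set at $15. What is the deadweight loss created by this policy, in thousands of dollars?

In a free market, 124 - 2p = 5p - 2 gives the equilibrium p* = 18, q* = 88.
Since 15 is below p* = 18, the floor does not bind and the free-market outcome prevails.
Since the control does not bind, no trades are prevented and deadweight loss is zero.

0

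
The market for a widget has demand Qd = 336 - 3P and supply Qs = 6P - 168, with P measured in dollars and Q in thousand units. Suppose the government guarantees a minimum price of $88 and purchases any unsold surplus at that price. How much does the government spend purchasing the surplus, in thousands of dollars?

Equilibrium: 336 - 3P = 6P - 168, so 504 = 9P and P* = 56, Q* = 168.
The floor of 88 is above the equilibrium price 56, so it binds.
At P = 88: Qd = 336 - 3·88 = 72 and Qs = 6·88 - 168 = 360.
Surplus = Qs - Qd = 288.
Government expenditure = surplus × support price = 288 × 88 = 25344.

25344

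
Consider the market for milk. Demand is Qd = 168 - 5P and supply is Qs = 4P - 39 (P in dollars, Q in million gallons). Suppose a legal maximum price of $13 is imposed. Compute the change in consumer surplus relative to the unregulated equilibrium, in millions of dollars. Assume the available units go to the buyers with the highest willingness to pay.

Without the control the market clears where 168 - 5P = 4P - 39, i.e. P* = 23 and Q* = 53.
The ceiling of 13 is below the equilibrium price 23, so it binds.
At P = 13: Qd = 168 - 5·13 = 103 and Qs = 4·13 - 39 = 13.
Consumer surplus without the control is ½ · (33.6 - 23) · 53 = 280.9.
With the ceiling, 13 units are sold at 13 (assume they go to the highest-value buyers). The demand price at Q = 13 is 31, so CS = ½ · [(33.6 - 13) + (31 - 13)] · 13 = 250.9.
Change in consumer surplus = 250.9 - 280.9 = -30.

-30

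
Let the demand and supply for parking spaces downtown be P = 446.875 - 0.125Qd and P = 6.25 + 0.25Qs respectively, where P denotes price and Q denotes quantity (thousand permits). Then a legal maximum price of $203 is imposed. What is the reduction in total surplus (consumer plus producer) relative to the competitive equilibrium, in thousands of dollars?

Rearranging demand gives Qd = 3575 - 8P; rearranging supply gives Qs = 4P - 25. Equilibrium: 3575 - 8P = 4P - 25, so 3600 = 12P and P* = 300, Q* = 1175.
The ceiling of 203 is below the equilibrium price 300, so it binds.
At P = 203: Qd = 3575 - 8·203 = 1951 and Qs = 4·203 - 25 = 787.
Quantity traded falls to 787. At Q = 787 the demand price is (3575 - 787)/8 = 348.5 and the supply price is (25 + 787)/4 = 203.
Deadweight loss = ½ · (348.5 - 203) · (1175 - 787) = ½ · 145.5 · 388 = 28227.

28227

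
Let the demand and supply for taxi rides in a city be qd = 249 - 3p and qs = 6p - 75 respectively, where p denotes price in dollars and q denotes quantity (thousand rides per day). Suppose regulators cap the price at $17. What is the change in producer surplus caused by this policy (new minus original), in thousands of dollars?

Equilibrium: 249 - 3p = 6p - 75, so 324 = 9p and p* = 36, q* = 141.
Because the ceiling (17) lies below the market-clearing price, it is binding.
At p = 17: qd = 249 - 3·17 = 198 and qs = 6·17 - 75 = 27.
Producer surplus without the control is ½ · (36 - 12.5) · 141 = 1656.75.
With the ceiling, producers sell 27 units at 17, so PS = ½ · (17 - 12.5) · 27 = 60.75.
Change in producer surplus = 60.75 - 1656.75 = -1596.

-1596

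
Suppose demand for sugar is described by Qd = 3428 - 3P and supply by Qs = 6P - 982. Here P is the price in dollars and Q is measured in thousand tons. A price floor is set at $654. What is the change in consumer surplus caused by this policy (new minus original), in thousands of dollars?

Without the control the market clears where 3428 - 3P = 6P - 982, i.e. P* = 490 and Q* = 1958.
The floor of 654 is above the equilibrium price 490, so it binds.
At P = 654: Qd = 3428 - 3·654 = 1466 and Qs = 6·654 - 982 = 2942.
Consumer surplus without the control is ½ · (3428/3 - 490) · 1958 = 1916882/3.
With the floor, consumers buy 1466 units at 654, so CS = ½ · (3428/3 - 654) · 1466 = 1074578/3.
Change in consumer surplus = 1074578/3 - 1916882/3 = -280768.

-280768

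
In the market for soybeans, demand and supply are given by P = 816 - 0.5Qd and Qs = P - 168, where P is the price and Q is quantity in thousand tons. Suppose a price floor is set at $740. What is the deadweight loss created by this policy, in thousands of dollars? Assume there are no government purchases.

58800

Rearranging demand gives Qd = 1632 - 2P. In a free market, 1632 - 2P = P - 168 gives the equilibrium P* = 600, Q* = 432.
Since 740 > 600, the floor is binding.
At P = 740: Qd = 1632 - 2·740 = 152 and Qs = 740 - 168 = 572.
Quantity traded falls to 152. At Q = 152 the demand price is (1632 - 152)/2 = 740 and the supply price is 168 + 152 = 320.
Deadweight loss = ½ · (740 - 320) · (432 - 152) = ½ · 420 · 280 = 58800.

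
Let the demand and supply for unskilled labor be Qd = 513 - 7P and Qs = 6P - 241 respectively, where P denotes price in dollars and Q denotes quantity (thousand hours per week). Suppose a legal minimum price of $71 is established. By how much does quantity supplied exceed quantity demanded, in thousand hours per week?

In a free market, 513 - 7P = 6P - 241 gives the equilibrium P* = 58, Q* = 107.
Because the floor (71) lies above the market-clearing price, it is binding.
At P = 71: Qd = 513 - 7·71 = 16 and Qs = 6·71 - 241 = 185.
Surplus = Qs - Qd = 185 - 16 = 169.

169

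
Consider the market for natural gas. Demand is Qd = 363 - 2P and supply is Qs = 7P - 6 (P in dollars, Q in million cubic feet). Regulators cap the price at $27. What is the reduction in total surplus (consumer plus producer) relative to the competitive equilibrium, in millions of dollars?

3087

Without the control the market clears where 363 - 2P = 7P - 6, i.e. P* = 41 and Q* = 281.
Because the ceiling (27) lies below the market-clearing price, it is binding.
At P = 27: Qd = 363 - 2·27 = 309 and Qs = 7·27 - 6 = 183.
Quantity traded falls to 183. At Q = 183 the demand price is (363 - 183)/2 = 90 and the supply price is (6 + 183)/7 = 27.
Deadweight loss = ½ · (90 - 27) · (281 - 183) = ½ · 63 · 98 = 3087.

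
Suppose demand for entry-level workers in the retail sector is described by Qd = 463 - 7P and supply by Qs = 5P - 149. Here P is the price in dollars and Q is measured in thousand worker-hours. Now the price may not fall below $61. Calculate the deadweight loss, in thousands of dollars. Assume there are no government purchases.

Setting quantity demanded equal to quantity supplied, 463 - 7P = 5P - 149, gives P* = 51 and Q* = 106.
Since 61 > 51, the floor is binding.
At P = 61: Qd = 463 - 7·61 = 36 and Qs = 5·61 - 149 = 156.
Quantity traded falls to 36. At Q = 36 the demand price is (463 - 36)/7 = 61 and the supply price is (149 + 36)/5 = 37.
Deadweight loss = ½ · (61 - 37) · (106 - 36) = ½ · 24 · 70 = 840.

840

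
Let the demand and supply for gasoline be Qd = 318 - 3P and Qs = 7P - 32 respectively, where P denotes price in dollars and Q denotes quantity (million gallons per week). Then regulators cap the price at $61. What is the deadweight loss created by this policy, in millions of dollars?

0

Without the control the market clears where 318 - 3P = 7P - 32, i.e. P* = 35 and Q* = 213.
The ceiling of 61 is above the equilibrium price 35, so it is not binding; the market clears at P* = 35, Q* = 213.
Since the control does not bind, no trades are prevented and deadweight loss is zero.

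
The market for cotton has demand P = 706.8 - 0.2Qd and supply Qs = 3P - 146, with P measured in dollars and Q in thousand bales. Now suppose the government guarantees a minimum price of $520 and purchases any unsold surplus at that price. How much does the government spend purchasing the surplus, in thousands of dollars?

Rearranging demand gives Qd = 3534 - 5P. Without the control the market clears where 3534 - 5P = 3P - 146, i.e. P* = 460 and Q* = 1234.
The floor of 520 is above the equilibrium price 460, so it binds.
At P = 520: Qd = 3534 - 5·520 = 934 and Qs = 3·520 - 146 = 1414.
Surplus = Qs - Qd = 480.
Government expenditure = surplus × support price = 480 × 520 = 249600.

249600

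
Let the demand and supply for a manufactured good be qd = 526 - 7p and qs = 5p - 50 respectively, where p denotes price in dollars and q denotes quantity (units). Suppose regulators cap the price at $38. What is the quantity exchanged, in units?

Without the control the market clears where 526 - 7p = 5p - 50, i.e. p* = 48 and q* = 190.
The ceiling of 38 is below the equilibrium price 48, so it binds.
At p = 38: qd = 526 - 7·38 = 260 and qs = 5·38 - 50 = 140.
The quantity actually transacted is the short side, supply: 140.

140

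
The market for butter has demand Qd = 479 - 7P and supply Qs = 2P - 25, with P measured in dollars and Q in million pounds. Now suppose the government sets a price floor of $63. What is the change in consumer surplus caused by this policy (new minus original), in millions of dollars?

Setting quantity demanded equal to quantity supplied, 479 - 7P = 2P - 25, gives P* = 56 and Q* = 87.
Because the floor (63) lies above the market-clearing price, it is binding.
At P = 63: Qd = 479 - 7·63 = 38 and Qs = 2·63 - 25 = 101.
Consumer surplus without the control is ½ · (479/7 - 56) · 87 = 7569/14.
With the floor, consumers buy 38 units at 63, so CS = ½ · (479/7 - 63) · 38 = 722/7.
Change in consumer surplus = 722/7 - 7569/14 = -437.5.

-437.5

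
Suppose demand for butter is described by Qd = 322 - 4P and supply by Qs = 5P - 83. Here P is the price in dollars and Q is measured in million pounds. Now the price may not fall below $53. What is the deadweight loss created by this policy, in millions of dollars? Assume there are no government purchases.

In a free market, 322 - 4P = 5P - 83 gives the equilibrium P* = 45, Q* = 142.
Since 53 > 45, the floor is binding.
At P = 53: Qd = 322 - 4·53 = 110 and Qs = 5·53 - 83 = 182.
Quantity traded falls to 110. At Q = 110 the demand price is (322 - 110)/4 = 53 and the supply price is (83 + 110)/5 = 38.6.
Deadweight loss = ½ · (53 - 38.6) · (142 - 110) = ½ · 14.4 · 32 = 230.4.

230.4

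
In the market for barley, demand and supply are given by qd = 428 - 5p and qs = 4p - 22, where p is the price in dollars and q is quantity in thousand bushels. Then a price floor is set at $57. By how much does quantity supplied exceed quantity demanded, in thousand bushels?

63

Equilibrium: 428 - 5p = 4p - 22, so 450 = 9p and p* = 50, q* = 178.
Since 57 > 50, the floor is binding.
At p = 57: qd = 428 - 5·57 = 143 and qs = 4·57 - 22 = 206.
Surplus = qs - qd = 206 - 143 = 63.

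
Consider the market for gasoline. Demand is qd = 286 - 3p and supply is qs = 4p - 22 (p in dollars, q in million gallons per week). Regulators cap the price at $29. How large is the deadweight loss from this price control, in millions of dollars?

Without the control the market clears where 286 - 3p = 4p - 22, i.e. p* = 44 and q* = 154.
Because the ceiling (29) lies below the market-clearing price, it is binding.
At p = 29: qd = 286 - 3·29 = 199 and qs = 4·29 - 22 = 94.
Quantity traded falls to 94. At q = 94 the demand price is (286 - 94)/3 = 64 and the supply price is (22 + 94)/4 = 29.
Deadweight loss = ½ · (64 - 29) · (154 - 94) = ½ · 35 · 60 = 1050.

1050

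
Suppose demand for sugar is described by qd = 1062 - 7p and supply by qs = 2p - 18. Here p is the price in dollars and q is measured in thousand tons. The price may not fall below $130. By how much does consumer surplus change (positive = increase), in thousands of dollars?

Equilibrium: 1062 - 7p = 2p - 18, so 1080 = 9p and p* = 120, q* = 222.
The floor of 130 is above the equilibrium price 120, so it binds.
At p = 130: qd = 1062 - 7·130 = 152 and qs = 2·130 - 18 = 242.
Consumer surplus without the control is ½ · (1062/7 - 120) · 222 = 24642/7.
With the floor, consumers buy 152 units at 130, so CS = ½ · (1062/7 - 130) · 152 = 11552/7.
Change in consumer surplus = 11552/7 - 24642/7 = -1870.

-1870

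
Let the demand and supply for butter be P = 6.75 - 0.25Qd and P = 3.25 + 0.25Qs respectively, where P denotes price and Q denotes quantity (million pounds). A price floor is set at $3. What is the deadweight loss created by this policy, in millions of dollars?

0

Rearranging demand gives Qd = 27 - 4P; rearranging supply gives Qs = 4P - 13. In a free market, 27 - 4P = 4P - 13 gives the equilibrium P* = 5, Q* = 7.
Since 3 is below P* = 5, the floor does not bind and the free-market outcome prevails.
Since the control does not bind, no trades are prevented and deadweight loss is zero.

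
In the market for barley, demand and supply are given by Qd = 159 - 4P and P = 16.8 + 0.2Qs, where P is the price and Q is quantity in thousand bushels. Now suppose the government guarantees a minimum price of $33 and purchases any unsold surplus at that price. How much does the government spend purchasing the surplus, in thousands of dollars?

1782

Rearranging supply gives Qs = 5P - 84. Equilibrium: 159 - 4P = 5P - 84, so 243 = 9P and P* = 27, Q* = 51.
Because the floor (33) lies above the market-clearing price, it is binding.
At P = 33: Qd = 159 - 4·33 = 27 and Qs = 5·33 - 84 = 81.
Surplus = Qs - Qd = 54.
Government expenditure = surplus × support price = 54 × 33 = 1782.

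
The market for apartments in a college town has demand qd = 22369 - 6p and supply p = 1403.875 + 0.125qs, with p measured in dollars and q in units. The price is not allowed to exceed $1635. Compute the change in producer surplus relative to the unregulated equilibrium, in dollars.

-3755385

Rearranging supply gives qs = 8p - 11231. Without the control the market clears where 22369 - 6p = 8p - 11231, i.e. p* = 2400 and q* = 7969.
Since 1635 < 2400, the ceiling is binding.
At p = 1635: qd = 22369 - 6·1635 = 12559 and qs = 8·1635 - 11231 = 1849.
Producer surplus without the control is ½ · (2400 - 1403.875) · 7969 = 3969060.0625.
With the ceiling, producers sell 1849 units at 1635, so PS = ½ · (1635 - 1403.875) · 1849 = 213675.0625.
Change in producer surplus = 213675.0625 - 3969060.0625 = -3755385.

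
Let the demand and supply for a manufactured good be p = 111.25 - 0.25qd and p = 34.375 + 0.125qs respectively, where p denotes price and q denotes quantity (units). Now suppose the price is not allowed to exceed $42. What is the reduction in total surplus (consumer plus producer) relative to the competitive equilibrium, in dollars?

3888

Rearranging demand gives qd = 445 - 4p; rearranging supply gives qs = 8p - 275. Setting quantity demanded equal to quantity supplied, 445 - 4p = 8p - 275, gives p* = 60 and q* = 205.
Since 42 < 60, the ceiling is binding.
At p = 42: qd = 445 - 4·42 = 277 and qs = 8·42 - 275 = 61.
Quantity traded falls to 61. At q = 61 the demand price is (445 - 61)/4 = 96 and the supply price is (275 + 61)/8 = 42.
Deadweight loss = ½ · (96 - 42) · (205 - 61) = ½ · 54 · 144 = 3888.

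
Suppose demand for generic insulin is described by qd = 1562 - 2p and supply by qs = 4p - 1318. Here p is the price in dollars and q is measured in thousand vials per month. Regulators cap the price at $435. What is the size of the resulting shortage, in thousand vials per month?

Setting quantity demanded equal to quantity supplied, 1562 - 2p = 4p - 1318, gives p* = 480 and q* = 602.
Because the ceiling (435) lies below the market-clearing price, it is binding.
At p = 435: qd = 1562 - 2·435 = 692 and qs = 4·435 - 1318 = 422.
Shortage = qd - qs = 692 - 422 = 270.

270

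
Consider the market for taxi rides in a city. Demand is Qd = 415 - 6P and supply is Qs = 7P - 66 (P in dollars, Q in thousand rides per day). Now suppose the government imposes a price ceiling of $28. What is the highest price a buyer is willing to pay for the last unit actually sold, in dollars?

Equilibrium: 415 - 6P = 7P - 66, so 481 = 13P and P* = 37, Q* = 193.
The ceiling of 28 is below the equilibrium price 37, so it binds.
At P = 28: Qd = 415 - 6·28 = 247 and Qs = 7·28 - 66 = 130.
Only 130 units reach the market. On the demand curve, the marginal buyer's willingness to pay at Q = 130 is (415 - 130)/6 = 47.5.

47.5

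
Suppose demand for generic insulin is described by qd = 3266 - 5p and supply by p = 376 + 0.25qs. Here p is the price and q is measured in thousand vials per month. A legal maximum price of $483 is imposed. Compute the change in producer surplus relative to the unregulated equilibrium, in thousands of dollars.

-24534

Rearranging supply gives qs = 4p - 1504. Setting quantity demanded equal to quantity supplied, 3266 - 5p = 4p - 1504, gives p* = 530 and q* = 616.
Because the ceiling (483) lies below the market-clearing price, it is binding.
At p = 483: qd = 3266 - 5·483 = 851 and qs = 4·483 - 1504 = 428.
Producer surplus without the control is ½ · (530 - 376) · 616 = 47432.
With the ceiling, producers sell 428 units at 483, so PS = ½ · (483 - 376) · 428 = 22898.
Change in producer surplus = 22898 - 47432 = -24534.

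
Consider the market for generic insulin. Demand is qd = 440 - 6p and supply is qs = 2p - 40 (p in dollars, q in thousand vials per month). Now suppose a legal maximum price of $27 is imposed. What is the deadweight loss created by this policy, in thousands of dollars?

Equilibrium: 440 - 6p = 2p - 40, so 480 = 8p and p* = 60, q* = 80.
Because the ceiling (27) lies below the market-clearing price, it is binding.
At p = 27: qd = 440 - 6·27 = 278 and qs = 2·27 - 40 = 14.
Quantity traded falls to 14. At q = 14 the demand price is (440 - 14)/6 = 71 and the supply price is (40 + 14)/2 = 27.
Deadweight loss = ½ · (71 - 27) · (80 - 14) = ½ · 44 · 66 = 1452.

1452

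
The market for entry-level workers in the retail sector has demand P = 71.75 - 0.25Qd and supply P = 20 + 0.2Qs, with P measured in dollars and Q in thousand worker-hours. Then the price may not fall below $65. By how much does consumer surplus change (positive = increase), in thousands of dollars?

Rearranging demand gives Qd = 287 - 4P; rearranging supply gives Qs = 5P - 100. Equilibrium: 287 - 4P = 5P - 100, so 387 = 9P and P* = 43, Q* = 115.
Because the floor (65) lies above the market-clearing price, it is binding.
At P = 65: Qd = 287 - 4·65 = 27 and Qs = 5·65 - 100 = 225.
Consumer surplus without the control is ½ · (71.75 - 43) · 115 = 1653.125.
With the floor, consumers buy 27 units at 65, so CS = ½ · (71.75 - 65) · 27 = 91.125.
Change in consumer surplus = 91.125 - 1653.125 = -1562.

-1562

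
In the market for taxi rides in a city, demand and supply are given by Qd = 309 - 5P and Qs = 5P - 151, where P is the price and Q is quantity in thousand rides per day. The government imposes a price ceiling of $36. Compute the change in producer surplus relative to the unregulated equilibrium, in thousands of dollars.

Equilibrium: 309 - 5P = 5P - 151, so 460 = 10P and P* = 46, Q* = 79.
Because the ceiling (36) lies below the market-clearing price, it is binding.
At P = 36: Qd = 309 - 5·36 = 129 and Qs = 5·36 - 151 = 29.
Producer surplus without the control is ½ · (46 - 30.2) · 79 = 624.1.
With the ceiling, producers sell 29 units at 36, so PS = ½ · (36 - 30.2) · 29 = 84.1.
Change in producer surplus = 84.1 - 624.1 = -540.

-540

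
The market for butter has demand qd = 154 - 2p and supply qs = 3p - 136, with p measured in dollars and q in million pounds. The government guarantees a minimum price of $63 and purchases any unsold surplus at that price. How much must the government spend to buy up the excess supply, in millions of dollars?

In a free market, 154 - 2p = 3p - 136 gives the equilibrium p* = 58, q* = 38.
Since 63 > 58, the floor is binding.
At p = 63: qd = 154 - 2·63 = 28 and qs = 3·63 - 136 = 53.
Surplus = qs - qd = 25.
Government expenditure = surplus × support price = 25 × 63 = 1575.

1575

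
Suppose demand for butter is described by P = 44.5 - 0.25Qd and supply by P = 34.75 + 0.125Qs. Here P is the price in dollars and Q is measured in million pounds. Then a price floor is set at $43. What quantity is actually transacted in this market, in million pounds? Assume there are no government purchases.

6

Rearranging demand gives Qd = 178 - 4P; rearranging supply gives Qs = 8P - 278. Without the control the market clears where 178 - 4P = 8P - 278, i.e. P* = 38 and Q* = 26.
The floor of 43 is above the equilibrium price 38, so it binds.
At P = 43: Qd = 178 - 4·43 = 6 and Qs = 8·43 - 278 = 66.
The quantity actually transacted is the short side, demand: 6.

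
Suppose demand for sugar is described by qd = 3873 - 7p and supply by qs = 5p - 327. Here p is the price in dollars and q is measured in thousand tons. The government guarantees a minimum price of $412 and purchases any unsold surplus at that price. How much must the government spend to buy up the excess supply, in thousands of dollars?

306528

Setting quantity demanded equal to quantity supplied, 3873 - 7p = 5p - 327, gives p* = 350 and q* = 1423.
Because the floor (412) lies above the market-clearing price, it is binding.
At p = 412: qd = 3873 - 7·412 = 989 and qs = 5·412 - 327 = 1733.
Surplus = qs - qd = 744.
Government expenditure = surplus × support price = 744 × 412 = 306528.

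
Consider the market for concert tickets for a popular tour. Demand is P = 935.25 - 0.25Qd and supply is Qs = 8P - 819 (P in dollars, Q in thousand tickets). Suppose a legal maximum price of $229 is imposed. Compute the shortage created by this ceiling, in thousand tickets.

1812

Rearranging demand gives Qd = 3741 - 4P. In a free market, 3741 - 4P = 8P - 819 gives the equilibrium P* = 380, Q* = 2221.
Since 229 < 380, the ceiling is binding.
At P = 229: Qd = 3741 - 4·229 = 2825 and Qs = 8·229 - 819 = 1013.
Shortage = Qd - Qs = 2825 - 1013 = 1812.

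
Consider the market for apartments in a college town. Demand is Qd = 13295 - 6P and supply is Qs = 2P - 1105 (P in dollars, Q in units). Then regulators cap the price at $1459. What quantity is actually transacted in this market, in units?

1813

In a free market, 13295 - 6P = 2P - 1105 gives the equilibrium P* = 1800, Q* = 2495.
The ceiling of 1459 is below the equilibrium price 1800, so it binds.
At P = 1459: Qd = 13295 - 6·1459 = 4541 and Qs = 2·1459 - 1105 = 1813.
The quantity actually transacted is the short side, supply: 1813.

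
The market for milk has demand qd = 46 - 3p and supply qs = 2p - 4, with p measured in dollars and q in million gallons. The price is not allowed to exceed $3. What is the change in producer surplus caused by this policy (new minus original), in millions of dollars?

-63

Setting quantity demanded equal to quantity supplied, 46 - 3p = 2p - 4, gives p* = 10 and q* = 16.
Because the ceiling (3) lies below the market-clearing price, it is binding.
At p = 3: qd = 46 - 3·3 = 37 and qs = 2·3 - 4 = 2.
Producer surplus without the control is ½ · (10 - 2) · 16 = 64.
With the ceiling, producers sell 2 units at 3, so PS = ½ · (3 - 2) · 2 = 1.
Change in producer surplus = 1 - 64 = -63.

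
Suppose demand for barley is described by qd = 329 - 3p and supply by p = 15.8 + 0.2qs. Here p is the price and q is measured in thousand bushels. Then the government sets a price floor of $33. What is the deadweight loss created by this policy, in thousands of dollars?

0

Rearranging supply gives qs = 5p - 79. Without the control the market clears where 329 - 3p = 5p - 79, i.e. p* = 51 and q* = 176.
Since 33 is below p* = 51, the floor does not bind and the free-market outcome prevails.
Since the control does not bind, no trades are prevented and deadweight loss is zero.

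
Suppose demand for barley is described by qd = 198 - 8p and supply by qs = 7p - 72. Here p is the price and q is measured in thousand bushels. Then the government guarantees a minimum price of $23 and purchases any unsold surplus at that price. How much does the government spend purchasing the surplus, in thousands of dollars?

1725

Without the control the market clears where 198 - 8p = 7p - 72, i.e. p* = 18 and q* = 54.
Since 23 > 18, the floor is binding.
At p = 23: qd = 198 - 8·23 = 14 and qs = 7·23 - 72 = 89.
Surplus = qs - qd = 75.
Government expenditure = surplus × support price = 75 × 23 = 1725.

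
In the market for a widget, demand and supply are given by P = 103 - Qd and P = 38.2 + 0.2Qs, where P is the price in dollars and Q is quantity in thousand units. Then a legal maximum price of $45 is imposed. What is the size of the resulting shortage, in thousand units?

Rearranging demand gives Qd = 103 - P; rearranging supply gives Qs = 5P - 191. Equilibrium: 103 - P = 5P - 191, so 294 = 6P and P* = 49, Q* = 54.
Because the ceiling (45) lies below the market-clearing price, it is binding.
At P = 45: Qd = 103 - 45 = 58 and Qs = 5·45 - 191 = 34.
Shortage = Qd - Qs = 58 - 34 = 24.

24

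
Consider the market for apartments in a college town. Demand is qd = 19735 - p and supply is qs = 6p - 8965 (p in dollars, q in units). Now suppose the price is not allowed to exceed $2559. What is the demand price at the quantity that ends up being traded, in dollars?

13346

Equilibrium: 19735 - p = 6p - 8965, so 28700 = 7p and p* = 4100, q* = 15635.
Since 2559 < 4100, the ceiling is binding.
At p = 2559: qd = 19735 - 2559 = 17176 and qs = 6·2559 - 8965 = 6389.
Only 6389 units reach the market. On the demand curve, the marginal buyer's willingness to pay at q = 6389 is (19735 - 6389) = 13346.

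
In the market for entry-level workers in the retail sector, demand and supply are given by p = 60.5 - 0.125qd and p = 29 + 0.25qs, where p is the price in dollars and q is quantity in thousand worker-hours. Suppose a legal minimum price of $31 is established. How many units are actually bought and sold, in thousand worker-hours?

84

Rearranging demand gives qd = 484 - 8p; rearranging supply gives qs = 4p - 116. Equilibrium: 484 - 8p = 4p - 116, so 600 = 12p and p* = 50, q* = 84.
Since 31 is below p* = 50, the floor does not bind and the free-market outcome prevails.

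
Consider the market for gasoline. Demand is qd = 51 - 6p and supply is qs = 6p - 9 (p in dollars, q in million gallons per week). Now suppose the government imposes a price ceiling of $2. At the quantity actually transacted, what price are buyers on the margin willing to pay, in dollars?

In a free market, 51 - 6p = 6p - 9 gives the equilibrium p* = 5, q* = 21.
Since 2 < 5, the ceiling is binding.
At p = 2: qd = 51 - 6·2 = 39 and qs = 6·2 - 9 = 3.
Only 3 units reach the market. On the demand curve, the marginal buyer's willingness to pay at q = 3 is (51 - 3)/6 = 8.

8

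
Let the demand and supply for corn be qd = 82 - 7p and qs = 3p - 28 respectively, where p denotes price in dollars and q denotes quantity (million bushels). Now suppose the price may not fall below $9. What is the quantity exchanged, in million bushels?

Equilibrium: 82 - 7p = 3p - 28, so 110 = 10p and p* = 11, q* = 5.
The floor of 9 is below the equilibrium price 11, so it is not binding; the market clears at p* = 11, q* = 5.

5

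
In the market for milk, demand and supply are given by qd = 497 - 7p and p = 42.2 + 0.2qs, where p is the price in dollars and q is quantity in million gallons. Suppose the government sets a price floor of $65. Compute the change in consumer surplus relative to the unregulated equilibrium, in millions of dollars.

Rearranging supply gives qs = 5p - 211. Equilibrium: 497 - 7p = 5p - 211, so 708 = 12p and p* = 59, q* = 84.
Since 65 > 59, the floor is binding.
At p = 65: qd = 497 - 7·65 = 42 and qs = 5·65 - 211 = 114.
Consumer surplus without the control is ½ · (71 - 59) · 84 = 504.
With the floor, consumers buy 42 units at 65, so CS = ½ · (71 - 65) · 42 = 126.
Change in consumer surplus = 126 - 504 = -378.

-378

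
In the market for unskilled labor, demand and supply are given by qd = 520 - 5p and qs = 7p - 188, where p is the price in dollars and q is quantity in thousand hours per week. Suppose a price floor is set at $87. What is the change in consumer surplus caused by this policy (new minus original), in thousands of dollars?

Equilibrium: 520 - 5p = 7p - 188, so 708 = 12p and p* = 59, q* = 225.
The floor of 87 is above the equilibrium price 59, so it binds.
At p = 87: qd = 520 - 5·87 = 85 and qs = 7·87 - 188 = 421.
Consumer surplus without the control is ½ · (104 - 59) · 225 = 5062.5.
With the floor, consumers buy 85 units at 87, so CS = ½ · (104 - 87) · 85 = 722.5.
Change in consumer surplus = 722.5 - 5062.5 = -4340.

-4340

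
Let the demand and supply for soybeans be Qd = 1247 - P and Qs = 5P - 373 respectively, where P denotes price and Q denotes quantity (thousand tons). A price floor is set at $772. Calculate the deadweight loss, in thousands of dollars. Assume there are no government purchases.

In a free market, 1247 - P = 5P - 373 gives the equilibrium P* = 270, Q* = 977.
Because the floor (772) lies above the market-clearing price, it is binding.
At P = 772: Qd = 1247 - 772 = 475 and Qs = 5·772 - 373 = 3487.
Quantity traded falls to 475. At Q = 475 the demand price is 1247 - 475 = 772 and the supply price is (373 + 475)/5 = 169.6.
Deadweight loss = ½ · (772 - 169.6) · (977 - 475) = ½ · 602.4 · 502 = 151202.4.

151202.4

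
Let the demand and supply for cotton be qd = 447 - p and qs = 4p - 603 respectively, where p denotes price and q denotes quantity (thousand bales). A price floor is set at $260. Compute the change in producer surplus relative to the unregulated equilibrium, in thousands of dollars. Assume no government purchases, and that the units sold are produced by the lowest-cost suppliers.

Setting quantity demanded equal to quantity supplied, 447 - p = 4p - 603, gives p* = 210 and q* = 237.
Since 260 > 210, the floor is binding.
At p = 260: qd = 447 - 260 = 187 and qs = 4·260 - 603 = 437.
Producer surplus without the control is ½ · (210 - 150.75) · 237 = 7021.125.
With the floor, 187 units are sold at 260. The supply price at q = 187 is 197.5, so PS = ½ · [(260 - 150.75) + (260 - 197.5)] · 187 = 16058.625.
Change in producer surplus = 16058.625 - 7021.125 = 9037.5.

9037.5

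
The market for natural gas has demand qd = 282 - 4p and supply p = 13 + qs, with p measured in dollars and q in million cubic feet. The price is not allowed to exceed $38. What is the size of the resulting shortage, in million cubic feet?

Rearranging supply gives qs = p - 13. Setting quantity demanded equal to quantity supplied, 282 - 4p = p - 13, gives p* = 59 and q* = 46.
The ceiling of 38 is below the equilibrium price 59, so it binds.
At p = 38: qd = 282 - 4·38 = 130 and qs = 38 - 13 = 25.
Shortage = qd - qs = 130 - 25 = 105.

105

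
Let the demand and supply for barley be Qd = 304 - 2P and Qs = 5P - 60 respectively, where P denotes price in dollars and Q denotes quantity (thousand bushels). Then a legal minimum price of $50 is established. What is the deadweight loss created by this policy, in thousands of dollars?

Without the control the market clears where 304 - 2P = 5P - 60, i.e. P* = 52 and Q* = 200.
Since 50 is below P* = 52, the floor does not bind and the free-market outcome prevails.
Since the control does not bind, no trades are prevented and deadweight loss is zero.

0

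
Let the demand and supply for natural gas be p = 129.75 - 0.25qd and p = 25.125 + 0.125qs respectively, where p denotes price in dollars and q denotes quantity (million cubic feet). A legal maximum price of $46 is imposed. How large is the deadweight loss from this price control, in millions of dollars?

Rearranging demand gives qd = 519 - 4p; rearranging supply gives qs = 8p - 201. In a free market, 519 - 4p = 8p - 201 gives the equilibrium p* = 60, q* = 279.
Because the ceiling (46) lies below the market-clearing price, it is binding.
At p = 46: qd = 519 - 4·46 = 335 and qs = 8·46 - 201 = 167.
Quantity traded falls to 167. At q = 167 the demand price is (519 - 167)/4 = 88 and the supply price is (201 + 167)/8 = 46.
Deadweight loss = ½ · (88 - 46) · (279 - 167) = ½ · 42 · 112 = 2352.

2352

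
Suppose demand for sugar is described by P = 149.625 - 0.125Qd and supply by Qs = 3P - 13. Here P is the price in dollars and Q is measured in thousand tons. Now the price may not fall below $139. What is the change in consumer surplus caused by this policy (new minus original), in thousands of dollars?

-5829

Rearranging demand gives Qd = 1197 - 8P. Setting quantity demanded equal to quantity supplied, 1197 - 8P = 3P - 13, gives P* = 110 and Q* = 317.
Since 139 > 110, the floor is binding.
At P = 139: Qd = 1197 - 8·139 = 85 and Qs = 3·139 - 13 = 404.
Consumer surplus without the control is ½ · (149.625 - 110) · 317 = 6280.5625.
With the floor, consumers buy 85 units at 139, so CS = ½ · (149.625 - 139) · 85 = 451.5625.
Change in consumer surplus = 451.5625 - 6280.5625 = -5829.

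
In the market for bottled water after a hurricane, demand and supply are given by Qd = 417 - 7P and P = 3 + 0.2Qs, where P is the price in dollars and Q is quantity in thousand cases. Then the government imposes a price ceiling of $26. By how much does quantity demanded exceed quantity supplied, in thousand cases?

Rearranging supply gives Qs = 5P - 15. In a free market, 417 - 7P = 5P - 15 gives the equilibrium P* = 36, Q* = 165.
The ceiling of 26 is below the equilibrium price 36, so it binds.
At P = 26: Qd = 417 - 7·26 = 235 and Qs = 5·26 - 15 = 115.
Shortage = Qd - Qs = 235 - 115 = 120.

120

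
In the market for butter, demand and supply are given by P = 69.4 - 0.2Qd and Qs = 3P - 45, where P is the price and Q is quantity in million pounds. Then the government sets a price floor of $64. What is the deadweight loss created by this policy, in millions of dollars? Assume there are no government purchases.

Rearranging demand gives Qd = 347 - 5P. Equilibrium: 347 - 5P = 3P - 45, so 392 = 8P and P* = 49, Q* = 102.
Since 64 > 49, the floor is binding.
At P = 64: Qd = 347 - 5·64 = 27 and Qs = 3·64 - 45 = 147.
Quantity traded falls to 27. At Q = 27 the demand price is (347 - 27)/5 = 64 and the supply price is (45 + 27)/3 = 24.
Deadweight loss = ½ · (64 - 24) · (102 - 27) = ½ · 40 · 75 = 1500.

1500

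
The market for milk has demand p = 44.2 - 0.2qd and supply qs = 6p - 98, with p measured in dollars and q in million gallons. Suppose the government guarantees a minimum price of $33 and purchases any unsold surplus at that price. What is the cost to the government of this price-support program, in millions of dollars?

Rearranging demand gives qd = 221 - 5p. Without the control the market clears where 221 - 5p = 6p - 98, i.e. p* = 29 and q* = 76.
The floor of 33 is above the equilibrium price 29, so it binds.
At p = 33: qd = 221 - 5·33 = 56 and qs = 6·33 - 98 = 100.
Surplus = qs - qd = 44.
Government expenditure = surplus × support price = 44 × 33 = 1452.

1452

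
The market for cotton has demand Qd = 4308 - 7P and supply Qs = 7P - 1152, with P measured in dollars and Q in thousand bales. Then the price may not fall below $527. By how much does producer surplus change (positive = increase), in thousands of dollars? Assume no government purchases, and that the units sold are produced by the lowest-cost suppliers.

In a free market, 4308 - 7P = 7P - 1152 gives the equilibrium P* = 390, Q* = 1578.
Because the floor (527) lies above the market-clearing price, it is binding.
At P = 527: Qd = 4308 - 7·527 = 619 and Qs = 7·527 - 1152 = 2537.
Producer surplus without the control is ½ · (390 - 1152/7) · 1578 = 1245042/7.
With the floor, 619 units are sold at 527. The supply price at Q = 619 is 253, so PS = ½ · [(527 - 1152/7) + (527 - 253)] · 619 = 2757645/14.
Change in producer surplus = 2757645/14 - 1245042/7 = 19111.5.

19111.5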